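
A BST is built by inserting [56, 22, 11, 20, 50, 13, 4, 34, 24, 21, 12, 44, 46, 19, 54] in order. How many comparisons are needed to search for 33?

Search path for 33: 56 -> 22 -> 50 -> 34 -> 24
Found: False
Comparisons: 5


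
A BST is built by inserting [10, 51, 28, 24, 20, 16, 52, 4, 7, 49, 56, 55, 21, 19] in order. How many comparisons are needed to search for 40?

Search path for 40: 10 -> 51 -> 28 -> 49
Found: False
Comparisons: 4


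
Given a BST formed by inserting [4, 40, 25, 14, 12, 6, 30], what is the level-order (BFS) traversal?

Tree insertion order: [4, 40, 25, 14, 12, 6, 30]
Tree (level-order array): [4, None, 40, 25, None, 14, 30, 12, None, None, None, 6]
BFS from the root, enqueuing left then right child of each popped node:
  queue [4] -> pop 4, enqueue [40], visited so far: [4]
  queue [40] -> pop 40, enqueue [25], visited so far: [4, 40]
  queue [25] -> pop 25, enqueue [14, 30], visited so far: [4, 40, 25]
  queue [14, 30] -> pop 14, enqueue [12], visited so far: [4, 40, 25, 14]
  queue [30, 12] -> pop 30, enqueue [none], visited so far: [4, 40, 25, 14, 30]
  queue [12] -> pop 12, enqueue [6], visited so far: [4, 40, 25, 14, 30, 12]
  queue [6] -> pop 6, enqueue [none], visited so far: [4, 40, 25, 14, 30, 12, 6]
Result: [4, 40, 25, 14, 30, 12, 6]


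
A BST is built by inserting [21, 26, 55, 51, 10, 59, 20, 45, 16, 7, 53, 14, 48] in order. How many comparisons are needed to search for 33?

Search path for 33: 21 -> 26 -> 55 -> 51 -> 45
Found: False
Comparisons: 5


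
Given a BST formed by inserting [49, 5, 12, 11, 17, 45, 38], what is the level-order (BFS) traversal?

Tree insertion order: [49, 5, 12, 11, 17, 45, 38]
Tree (level-order array): [49, 5, None, None, 12, 11, 17, None, None, None, 45, 38]
BFS from the root, enqueuing left then right child of each popped node:
  queue [49] -> pop 49, enqueue [5], visited so far: [49]
  queue [5] -> pop 5, enqueue [12], visited so far: [49, 5]
  queue [12] -> pop 12, enqueue [11, 17], visited so far: [49, 5, 12]
  queue [11, 17] -> pop 11, enqueue [none], visited so far: [49, 5, 12, 11]
  queue [17] -> pop 17, enqueue [45], visited so far: [49, 5, 12, 11, 17]
  queue [45] -> pop 45, enqueue [38], visited so far: [49, 5, 12, 11, 17, 45]
  queue [38] -> pop 38, enqueue [none], visited so far: [49, 5, 12, 11, 17, 45, 38]
Result: [49, 5, 12, 11, 17, 45, 38]


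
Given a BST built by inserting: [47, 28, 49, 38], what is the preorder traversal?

Tree insertion order: [47, 28, 49, 38]
Tree (level-order array): [47, 28, 49, None, 38]
Preorder traversal: [47, 28, 38, 49]


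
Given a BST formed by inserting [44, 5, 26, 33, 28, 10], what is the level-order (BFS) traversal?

Tree insertion order: [44, 5, 26, 33, 28, 10]
Tree (level-order array): [44, 5, None, None, 26, 10, 33, None, None, 28]
BFS from the root, enqueuing left then right child of each popped node:
  queue [44] -> pop 44, enqueue [5], visited so far: [44]
  queue [5] -> pop 5, enqueue [26], visited so far: [44, 5]
  queue [26] -> pop 26, enqueue [10, 33], visited so far: [44, 5, 26]
  queue [10, 33] -> pop 10, enqueue [none], visited so far: [44, 5, 26, 10]
  queue [33] -> pop 33, enqueue [28], visited so far: [44, 5, 26, 10, 33]
  queue [28] -> pop 28, enqueue [none], visited so far: [44, 5, 26, 10, 33, 28]
Result: [44, 5, 26, 10, 33, 28]


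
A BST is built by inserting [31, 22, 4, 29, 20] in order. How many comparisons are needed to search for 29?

Search path for 29: 31 -> 22 -> 29
Found: True
Comparisons: 3


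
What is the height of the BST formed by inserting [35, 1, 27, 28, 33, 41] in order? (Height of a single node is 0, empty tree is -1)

Insertion order: [35, 1, 27, 28, 33, 41]
Tree (level-order array): [35, 1, 41, None, 27, None, None, None, 28, None, 33]
Compute height bottom-up (empty subtree = -1):
  height(33) = 1 + max(-1, -1) = 0
  height(28) = 1 + max(-1, 0) = 1
  height(27) = 1 + max(-1, 1) = 2
  height(1) = 1 + max(-1, 2) = 3
  height(41) = 1 + max(-1, -1) = 0
  height(35) = 1 + max(3, 0) = 4
Height = 4


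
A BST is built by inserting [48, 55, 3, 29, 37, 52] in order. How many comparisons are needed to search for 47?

Search path for 47: 48 -> 3 -> 29 -> 37
Found: False
Comparisons: 4


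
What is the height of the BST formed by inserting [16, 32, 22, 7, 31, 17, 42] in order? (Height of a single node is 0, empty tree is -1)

Insertion order: [16, 32, 22, 7, 31, 17, 42]
Tree (level-order array): [16, 7, 32, None, None, 22, 42, 17, 31]
Compute height bottom-up (empty subtree = -1):
  height(7) = 1 + max(-1, -1) = 0
  height(17) = 1 + max(-1, -1) = 0
  height(31) = 1 + max(-1, -1) = 0
  height(22) = 1 + max(0, 0) = 1
  height(42) = 1 + max(-1, -1) = 0
  height(32) = 1 + max(1, 0) = 2
  height(16) = 1 + max(0, 2) = 3
Height = 3


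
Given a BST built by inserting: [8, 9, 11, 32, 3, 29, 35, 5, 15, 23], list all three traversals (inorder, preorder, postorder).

Tree insertion order: [8, 9, 11, 32, 3, 29, 35, 5, 15, 23]
Tree (level-order array): [8, 3, 9, None, 5, None, 11, None, None, None, 32, 29, 35, 15, None, None, None, None, 23]
Inorder (L, root, R): [3, 5, 8, 9, 11, 15, 23, 29, 32, 35]
Preorder (root, L, R): [8, 3, 5, 9, 11, 32, 29, 15, 23, 35]
Postorder (L, R, root): [5, 3, 23, 15, 29, 35, 32, 11, 9, 8]


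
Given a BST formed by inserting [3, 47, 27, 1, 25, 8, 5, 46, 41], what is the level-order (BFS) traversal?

Tree insertion order: [3, 47, 27, 1, 25, 8, 5, 46, 41]
Tree (level-order array): [3, 1, 47, None, None, 27, None, 25, 46, 8, None, 41, None, 5]
BFS from the root, enqueuing left then right child of each popped node:
  queue [3] -> pop 3, enqueue [1, 47], visited so far: [3]
  queue [1, 47] -> pop 1, enqueue [none], visited so far: [3, 1]
  queue [47] -> pop 47, enqueue [27], visited so far: [3, 1, 47]
  queue [27] -> pop 27, enqueue [25, 46], visited so far: [3, 1, 47, 27]
  queue [25, 46] -> pop 25, enqueue [8], visited so far: [3, 1, 47, 27, 25]
  queue [46, 8] -> pop 46, enqueue [41], visited so far: [3, 1, 47, 27, 25, 46]
  queue [8, 41] -> pop 8, enqueue [5], visited so far: [3, 1, 47, 27, 25, 46, 8]
  queue [41, 5] -> pop 41, enqueue [none], visited so far: [3, 1, 47, 27, 25, 46, 8, 41]
  queue [5] -> pop 5, enqueue [none], visited so far: [3, 1, 47, 27, 25, 46, 8, 41, 5]
Result: [3, 1, 47, 27, 25, 46, 8, 41, 5]


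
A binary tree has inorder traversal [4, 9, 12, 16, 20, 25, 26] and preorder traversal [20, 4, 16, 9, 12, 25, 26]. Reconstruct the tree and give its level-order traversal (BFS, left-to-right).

Inorder:  [4, 9, 12, 16, 20, 25, 26]
Preorder: [20, 4, 16, 9, 12, 25, 26]
Algorithm: preorder visits root first, so consume preorder in order;
for each root, split the current inorder slice at that value into
left-subtree inorder and right-subtree inorder, then recurse.
Recursive splits:
  root=20; inorder splits into left=[4, 9, 12, 16], right=[25, 26]
  root=4; inorder splits into left=[], right=[9, 12, 16]
  root=16; inorder splits into left=[9, 12], right=[]
  root=9; inorder splits into left=[], right=[12]
  root=12; inorder splits into left=[], right=[]
  root=25; inorder splits into left=[], right=[26]
  root=26; inorder splits into left=[], right=[]
Reconstructed level-order: [20, 4, 25, 16, 26, 9, 12]


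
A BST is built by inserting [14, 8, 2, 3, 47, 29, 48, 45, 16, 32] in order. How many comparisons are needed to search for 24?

Search path for 24: 14 -> 47 -> 29 -> 16
Found: False
Comparisons: 4


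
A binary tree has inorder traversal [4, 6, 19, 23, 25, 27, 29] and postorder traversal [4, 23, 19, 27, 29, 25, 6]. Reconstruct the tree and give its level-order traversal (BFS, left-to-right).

Inorder:   [4, 6, 19, 23, 25, 27, 29]
Postorder: [4, 23, 19, 27, 29, 25, 6]
Algorithm: postorder visits root last, so walk postorder right-to-left;
each value is the root of the current inorder slice — split it at that
value, recurse on the right subtree first, then the left.
Recursive splits:
  root=6; inorder splits into left=[4], right=[19, 23, 25, 27, 29]
  root=25; inorder splits into left=[19, 23], right=[27, 29]
  root=29; inorder splits into left=[27], right=[]
  root=27; inorder splits into left=[], right=[]
  root=19; inorder splits into left=[], right=[23]
  root=23; inorder splits into left=[], right=[]
  root=4; inorder splits into left=[], right=[]
Reconstructed level-order: [6, 4, 25, 19, 29, 23, 27]


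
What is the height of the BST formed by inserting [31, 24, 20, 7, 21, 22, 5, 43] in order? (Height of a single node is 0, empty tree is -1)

Insertion order: [31, 24, 20, 7, 21, 22, 5, 43]
Tree (level-order array): [31, 24, 43, 20, None, None, None, 7, 21, 5, None, None, 22]
Compute height bottom-up (empty subtree = -1):
  height(5) = 1 + max(-1, -1) = 0
  height(7) = 1 + max(0, -1) = 1
  height(22) = 1 + max(-1, -1) = 0
  height(21) = 1 + max(-1, 0) = 1
  height(20) = 1 + max(1, 1) = 2
  height(24) = 1 + max(2, -1) = 3
  height(43) = 1 + max(-1, -1) = 0
  height(31) = 1 + max(3, 0) = 4
Height = 4


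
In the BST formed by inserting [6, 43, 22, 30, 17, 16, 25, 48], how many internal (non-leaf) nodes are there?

Tree built from: [6, 43, 22, 30, 17, 16, 25, 48]
Tree (level-order array): [6, None, 43, 22, 48, 17, 30, None, None, 16, None, 25]
Rule: An internal node has at least one child.
Per-node child counts:
  node 6: 1 child(ren)
  node 43: 2 child(ren)
  node 22: 2 child(ren)
  node 17: 1 child(ren)
  node 16: 0 child(ren)
  node 30: 1 child(ren)
  node 25: 0 child(ren)
  node 48: 0 child(ren)
Matching nodes: [6, 43, 22, 17, 30]
Count of internal (non-leaf) nodes: 5


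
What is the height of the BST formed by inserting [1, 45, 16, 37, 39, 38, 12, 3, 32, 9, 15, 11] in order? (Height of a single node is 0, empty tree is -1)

Insertion order: [1, 45, 16, 37, 39, 38, 12, 3, 32, 9, 15, 11]
Tree (level-order array): [1, None, 45, 16, None, 12, 37, 3, 15, 32, 39, None, 9, None, None, None, None, 38, None, None, 11]
Compute height bottom-up (empty subtree = -1):
  height(11) = 1 + max(-1, -1) = 0
  height(9) = 1 + max(-1, 0) = 1
  height(3) = 1 + max(-1, 1) = 2
  height(15) = 1 + max(-1, -1) = 0
  height(12) = 1 + max(2, 0) = 3
  height(32) = 1 + max(-1, -1) = 0
  height(38) = 1 + max(-1, -1) = 0
  height(39) = 1 + max(0, -1) = 1
  height(37) = 1 + max(0, 1) = 2
  height(16) = 1 + max(3, 2) = 4
  height(45) = 1 + max(4, -1) = 5
  height(1) = 1 + max(-1, 5) = 6
Height = 6


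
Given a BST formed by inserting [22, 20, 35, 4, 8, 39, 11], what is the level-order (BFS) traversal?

Tree insertion order: [22, 20, 35, 4, 8, 39, 11]
Tree (level-order array): [22, 20, 35, 4, None, None, 39, None, 8, None, None, None, 11]
BFS from the root, enqueuing left then right child of each popped node:
  queue [22] -> pop 22, enqueue [20, 35], visited so far: [22]
  queue [20, 35] -> pop 20, enqueue [4], visited so far: [22, 20]
  queue [35, 4] -> pop 35, enqueue [39], visited so far: [22, 20, 35]
  queue [4, 39] -> pop 4, enqueue [8], visited so far: [22, 20, 35, 4]
  queue [39, 8] -> pop 39, enqueue [none], visited so far: [22, 20, 35, 4, 39]
  queue [8] -> pop 8, enqueue [11], visited so far: [22, 20, 35, 4, 39, 8]
  queue [11] -> pop 11, enqueue [none], visited so far: [22, 20, 35, 4, 39, 8, 11]
Result: [22, 20, 35, 4, 39, 8, 11]


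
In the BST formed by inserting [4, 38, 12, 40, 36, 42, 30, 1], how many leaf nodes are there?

Tree built from: [4, 38, 12, 40, 36, 42, 30, 1]
Tree (level-order array): [4, 1, 38, None, None, 12, 40, None, 36, None, 42, 30]
Rule: A leaf has 0 children.
Per-node child counts:
  node 4: 2 child(ren)
  node 1: 0 child(ren)
  node 38: 2 child(ren)
  node 12: 1 child(ren)
  node 36: 1 child(ren)
  node 30: 0 child(ren)
  node 40: 1 child(ren)
  node 42: 0 child(ren)
Matching nodes: [1, 30, 42]
Count of leaf nodes: 3


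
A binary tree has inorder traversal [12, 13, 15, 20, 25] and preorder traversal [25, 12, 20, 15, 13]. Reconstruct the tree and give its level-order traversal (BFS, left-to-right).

Inorder:  [12, 13, 15, 20, 25]
Preorder: [25, 12, 20, 15, 13]
Algorithm: preorder visits root first, so consume preorder in order;
for each root, split the current inorder slice at that value into
left-subtree inorder and right-subtree inorder, then recurse.
Recursive splits:
  root=25; inorder splits into left=[12, 13, 15, 20], right=[]
  root=12; inorder splits into left=[], right=[13, 15, 20]
  root=20; inorder splits into left=[13, 15], right=[]
  root=15; inorder splits into left=[13], right=[]
  root=13; inorder splits into left=[], right=[]
Reconstructed level-order: [25, 12, 20, 15, 13]


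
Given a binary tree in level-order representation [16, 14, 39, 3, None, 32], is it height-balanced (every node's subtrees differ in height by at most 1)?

Tree (level-order array): [16, 14, 39, 3, None, 32]
Definition: a tree is height-balanced if, at every node, |h(left) - h(right)| <= 1 (empty subtree has height -1).
Bottom-up per-node check:
  node 3: h_left=-1, h_right=-1, diff=0 [OK], height=0
  node 14: h_left=0, h_right=-1, diff=1 [OK], height=1
  node 32: h_left=-1, h_right=-1, diff=0 [OK], height=0
  node 39: h_left=0, h_right=-1, diff=1 [OK], height=1
  node 16: h_left=1, h_right=1, diff=0 [OK], height=2
All nodes satisfy the balance condition.
Result: Balanced


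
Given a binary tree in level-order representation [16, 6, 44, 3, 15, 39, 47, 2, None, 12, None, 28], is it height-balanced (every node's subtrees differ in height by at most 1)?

Tree (level-order array): [16, 6, 44, 3, 15, 39, 47, 2, None, 12, None, 28]
Definition: a tree is height-balanced if, at every node, |h(left) - h(right)| <= 1 (empty subtree has height -1).
Bottom-up per-node check:
  node 2: h_left=-1, h_right=-1, diff=0 [OK], height=0
  node 3: h_left=0, h_right=-1, diff=1 [OK], height=1
  node 12: h_left=-1, h_right=-1, diff=0 [OK], height=0
  node 15: h_left=0, h_right=-1, diff=1 [OK], height=1
  node 6: h_left=1, h_right=1, diff=0 [OK], height=2
  node 28: h_left=-1, h_right=-1, diff=0 [OK], height=0
  node 39: h_left=0, h_right=-1, diff=1 [OK], height=1
  node 47: h_left=-1, h_right=-1, diff=0 [OK], height=0
  node 44: h_left=1, h_right=0, diff=1 [OK], height=2
  node 16: h_left=2, h_right=2, diff=0 [OK], height=3
All nodes satisfy the balance condition.
Result: Balanced


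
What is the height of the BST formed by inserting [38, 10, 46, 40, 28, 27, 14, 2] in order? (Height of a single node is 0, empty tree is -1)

Insertion order: [38, 10, 46, 40, 28, 27, 14, 2]
Tree (level-order array): [38, 10, 46, 2, 28, 40, None, None, None, 27, None, None, None, 14]
Compute height bottom-up (empty subtree = -1):
  height(2) = 1 + max(-1, -1) = 0
  height(14) = 1 + max(-1, -1) = 0
  height(27) = 1 + max(0, -1) = 1
  height(28) = 1 + max(1, -1) = 2
  height(10) = 1 + max(0, 2) = 3
  height(40) = 1 + max(-1, -1) = 0
  height(46) = 1 + max(0, -1) = 1
  height(38) = 1 + max(3, 1) = 4
Height = 4


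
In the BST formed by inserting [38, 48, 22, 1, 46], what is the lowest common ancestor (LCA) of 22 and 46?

Tree insertion order: [38, 48, 22, 1, 46]
Tree (level-order array): [38, 22, 48, 1, None, 46]
In a BST, the LCA of p=22, q=46 is the first node v on the
root-to-leaf path with p <= v <= q (go left if both < v, right if both > v).
Walk from root:
  at 38: 22 <= 38 <= 46, this is the LCA
LCA = 38


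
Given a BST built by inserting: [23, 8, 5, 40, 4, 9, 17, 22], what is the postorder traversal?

Tree insertion order: [23, 8, 5, 40, 4, 9, 17, 22]
Tree (level-order array): [23, 8, 40, 5, 9, None, None, 4, None, None, 17, None, None, None, 22]
Postorder traversal: [4, 5, 22, 17, 9, 8, 40, 23]


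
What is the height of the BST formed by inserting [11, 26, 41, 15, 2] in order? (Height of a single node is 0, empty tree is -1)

Insertion order: [11, 26, 41, 15, 2]
Tree (level-order array): [11, 2, 26, None, None, 15, 41]
Compute height bottom-up (empty subtree = -1):
  height(2) = 1 + max(-1, -1) = 0
  height(15) = 1 + max(-1, -1) = 0
  height(41) = 1 + max(-1, -1) = 0
  height(26) = 1 + max(0, 0) = 1
  height(11) = 1 + max(0, 1) = 2
Height = 2


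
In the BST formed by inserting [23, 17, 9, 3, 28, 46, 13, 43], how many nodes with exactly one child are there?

Tree built from: [23, 17, 9, 3, 28, 46, 13, 43]
Tree (level-order array): [23, 17, 28, 9, None, None, 46, 3, 13, 43]
Rule: These are nodes with exactly 1 non-null child.
Per-node child counts:
  node 23: 2 child(ren)
  node 17: 1 child(ren)
  node 9: 2 child(ren)
  node 3: 0 child(ren)
  node 13: 0 child(ren)
  node 28: 1 child(ren)
  node 46: 1 child(ren)
  node 43: 0 child(ren)
Matching nodes: [17, 28, 46]
Count of nodes with exactly one child: 3


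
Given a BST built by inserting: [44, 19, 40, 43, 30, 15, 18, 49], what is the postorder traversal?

Tree insertion order: [44, 19, 40, 43, 30, 15, 18, 49]
Tree (level-order array): [44, 19, 49, 15, 40, None, None, None, 18, 30, 43]
Postorder traversal: [18, 15, 30, 43, 40, 19, 49, 44]


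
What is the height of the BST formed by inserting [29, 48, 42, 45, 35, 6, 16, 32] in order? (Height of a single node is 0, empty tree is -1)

Insertion order: [29, 48, 42, 45, 35, 6, 16, 32]
Tree (level-order array): [29, 6, 48, None, 16, 42, None, None, None, 35, 45, 32]
Compute height bottom-up (empty subtree = -1):
  height(16) = 1 + max(-1, -1) = 0
  height(6) = 1 + max(-1, 0) = 1
  height(32) = 1 + max(-1, -1) = 0
  height(35) = 1 + max(0, -1) = 1
  height(45) = 1 + max(-1, -1) = 0
  height(42) = 1 + max(1, 0) = 2
  height(48) = 1 + max(2, -1) = 3
  height(29) = 1 + max(1, 3) = 4
Height = 4


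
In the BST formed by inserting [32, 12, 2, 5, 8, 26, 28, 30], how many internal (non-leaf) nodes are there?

Tree built from: [32, 12, 2, 5, 8, 26, 28, 30]
Tree (level-order array): [32, 12, None, 2, 26, None, 5, None, 28, None, 8, None, 30]
Rule: An internal node has at least one child.
Per-node child counts:
  node 32: 1 child(ren)
  node 12: 2 child(ren)
  node 2: 1 child(ren)
  node 5: 1 child(ren)
  node 8: 0 child(ren)
  node 26: 1 child(ren)
  node 28: 1 child(ren)
  node 30: 0 child(ren)
Matching nodes: [32, 12, 2, 5, 26, 28]
Count of internal (non-leaf) nodes: 6


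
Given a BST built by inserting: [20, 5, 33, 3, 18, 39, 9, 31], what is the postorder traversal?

Tree insertion order: [20, 5, 33, 3, 18, 39, 9, 31]
Tree (level-order array): [20, 5, 33, 3, 18, 31, 39, None, None, 9]
Postorder traversal: [3, 9, 18, 5, 31, 39, 33, 20]


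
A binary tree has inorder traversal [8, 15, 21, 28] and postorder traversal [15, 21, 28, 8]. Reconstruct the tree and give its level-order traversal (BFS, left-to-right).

Inorder:   [8, 15, 21, 28]
Postorder: [15, 21, 28, 8]
Algorithm: postorder visits root last, so walk postorder right-to-left;
each value is the root of the current inorder slice — split it at that
value, recurse on the right subtree first, then the left.
Recursive splits:
  root=8; inorder splits into left=[], right=[15, 21, 28]
  root=28; inorder splits into left=[15, 21], right=[]
  root=21; inorder splits into left=[15], right=[]
  root=15; inorder splits into left=[], right=[]
Reconstructed level-order: [8, 28, 21, 15]


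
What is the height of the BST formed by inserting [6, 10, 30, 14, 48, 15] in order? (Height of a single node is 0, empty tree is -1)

Insertion order: [6, 10, 30, 14, 48, 15]
Tree (level-order array): [6, None, 10, None, 30, 14, 48, None, 15]
Compute height bottom-up (empty subtree = -1):
  height(15) = 1 + max(-1, -1) = 0
  height(14) = 1 + max(-1, 0) = 1
  height(48) = 1 + max(-1, -1) = 0
  height(30) = 1 + max(1, 0) = 2
  height(10) = 1 + max(-1, 2) = 3
  height(6) = 1 + max(-1, 3) = 4
Height = 4


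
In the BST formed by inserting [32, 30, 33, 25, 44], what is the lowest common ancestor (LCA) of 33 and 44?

Tree insertion order: [32, 30, 33, 25, 44]
Tree (level-order array): [32, 30, 33, 25, None, None, 44]
In a BST, the LCA of p=33, q=44 is the first node v on the
root-to-leaf path with p <= v <= q (go left if both < v, right if both > v).
Walk from root:
  at 32: both 33 and 44 > 32, go right
  at 33: 33 <= 33 <= 44, this is the LCA
LCA = 33


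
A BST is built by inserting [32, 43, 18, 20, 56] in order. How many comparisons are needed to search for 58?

Search path for 58: 32 -> 43 -> 56
Found: False
Comparisons: 3


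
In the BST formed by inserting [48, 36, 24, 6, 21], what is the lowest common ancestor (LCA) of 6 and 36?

Tree insertion order: [48, 36, 24, 6, 21]
Tree (level-order array): [48, 36, None, 24, None, 6, None, None, 21]
In a BST, the LCA of p=6, q=36 is the first node v on the
root-to-leaf path with p <= v <= q (go left if both < v, right if both > v).
Walk from root:
  at 48: both 6 and 36 < 48, go left
  at 36: 6 <= 36 <= 36, this is the LCA
LCA = 36


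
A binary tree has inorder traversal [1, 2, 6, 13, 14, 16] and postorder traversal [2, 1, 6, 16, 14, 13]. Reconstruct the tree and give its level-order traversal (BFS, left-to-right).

Inorder:   [1, 2, 6, 13, 14, 16]
Postorder: [2, 1, 6, 16, 14, 13]
Algorithm: postorder visits root last, so walk postorder right-to-left;
each value is the root of the current inorder slice — split it at that
value, recurse on the right subtree first, then the left.
Recursive splits:
  root=13; inorder splits into left=[1, 2, 6], right=[14, 16]
  root=14; inorder splits into left=[], right=[16]
  root=16; inorder splits into left=[], right=[]
  root=6; inorder splits into left=[1, 2], right=[]
  root=1; inorder splits into left=[], right=[2]
  root=2; inorder splits into left=[], right=[]
Reconstructed level-order: [13, 6, 14, 1, 16, 2]


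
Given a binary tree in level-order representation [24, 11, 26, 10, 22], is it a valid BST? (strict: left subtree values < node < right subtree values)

Level-order array: [24, 11, 26, 10, 22]
Validate using subtree bounds (lo, hi): at each node, require lo < value < hi,
then recurse left with hi=value and right with lo=value.
Preorder trace (stopping at first violation):
  at node 24 with bounds (-inf, +inf): OK
  at node 11 with bounds (-inf, 24): OK
  at node 10 with bounds (-inf, 11): OK
  at node 22 with bounds (11, 24): OK
  at node 26 with bounds (24, +inf): OK
No violation found at any node.
Result: Valid BST


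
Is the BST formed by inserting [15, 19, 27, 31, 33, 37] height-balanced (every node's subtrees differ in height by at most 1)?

Tree (level-order array): [15, None, 19, None, 27, None, 31, None, 33, None, 37]
Definition: a tree is height-balanced if, at every node, |h(left) - h(right)| <= 1 (empty subtree has height -1).
Bottom-up per-node check:
  node 37: h_left=-1, h_right=-1, diff=0 [OK], height=0
  node 33: h_left=-1, h_right=0, diff=1 [OK], height=1
  node 31: h_left=-1, h_right=1, diff=2 [FAIL (|-1-1|=2 > 1)], height=2
  node 27: h_left=-1, h_right=2, diff=3 [FAIL (|-1-2|=3 > 1)], height=3
  node 19: h_left=-1, h_right=3, diff=4 [FAIL (|-1-3|=4 > 1)], height=4
  node 15: h_left=-1, h_right=4, diff=5 [FAIL (|-1-4|=5 > 1)], height=5
Node 31 violates the condition: |-1 - 1| = 2 > 1.
Result: Not balanced


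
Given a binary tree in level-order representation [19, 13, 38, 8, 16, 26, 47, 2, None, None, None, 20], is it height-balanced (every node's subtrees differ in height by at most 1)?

Tree (level-order array): [19, 13, 38, 8, 16, 26, 47, 2, None, None, None, 20]
Definition: a tree is height-balanced if, at every node, |h(left) - h(right)| <= 1 (empty subtree has height -1).
Bottom-up per-node check:
  node 2: h_left=-1, h_right=-1, diff=0 [OK], height=0
  node 8: h_left=0, h_right=-1, diff=1 [OK], height=1
  node 16: h_left=-1, h_right=-1, diff=0 [OK], height=0
  node 13: h_left=1, h_right=0, diff=1 [OK], height=2
  node 20: h_left=-1, h_right=-1, diff=0 [OK], height=0
  node 26: h_left=0, h_right=-1, diff=1 [OK], height=1
  node 47: h_left=-1, h_right=-1, diff=0 [OK], height=0
  node 38: h_left=1, h_right=0, diff=1 [OK], height=2
  node 19: h_left=2, h_right=2, diff=0 [OK], height=3
All nodes satisfy the balance condition.
Result: Balanced


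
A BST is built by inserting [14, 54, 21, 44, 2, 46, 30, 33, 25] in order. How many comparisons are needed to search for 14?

Search path for 14: 14
Found: True
Comparisons: 1


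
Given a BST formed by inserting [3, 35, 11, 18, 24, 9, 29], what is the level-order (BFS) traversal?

Tree insertion order: [3, 35, 11, 18, 24, 9, 29]
Tree (level-order array): [3, None, 35, 11, None, 9, 18, None, None, None, 24, None, 29]
BFS from the root, enqueuing left then right child of each popped node:
  queue [3] -> pop 3, enqueue [35], visited so far: [3]
  queue [35] -> pop 35, enqueue [11], visited so far: [3, 35]
  queue [11] -> pop 11, enqueue [9, 18], visited so far: [3, 35, 11]
  queue [9, 18] -> pop 9, enqueue [none], visited so far: [3, 35, 11, 9]
  queue [18] -> pop 18, enqueue [24], visited so far: [3, 35, 11, 9, 18]
  queue [24] -> pop 24, enqueue [29], visited so far: [3, 35, 11, 9, 18, 24]
  queue [29] -> pop 29, enqueue [none], visited so far: [3, 35, 11, 9, 18, 24, 29]
Result: [3, 35, 11, 9, 18, 24, 29]


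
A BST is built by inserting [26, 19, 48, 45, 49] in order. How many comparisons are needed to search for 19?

Search path for 19: 26 -> 19
Found: True
Comparisons: 2


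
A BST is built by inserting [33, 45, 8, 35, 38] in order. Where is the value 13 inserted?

Starting tree (level order): [33, 8, 45, None, None, 35, None, None, 38]
Insertion path: 33 -> 8
Result: insert 13 as right child of 8
Final tree (level order): [33, 8, 45, None, 13, 35, None, None, None, None, 38]


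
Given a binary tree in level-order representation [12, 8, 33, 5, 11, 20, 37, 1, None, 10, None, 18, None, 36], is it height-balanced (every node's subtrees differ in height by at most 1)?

Tree (level-order array): [12, 8, 33, 5, 11, 20, 37, 1, None, 10, None, 18, None, 36]
Definition: a tree is height-balanced if, at every node, |h(left) - h(right)| <= 1 (empty subtree has height -1).
Bottom-up per-node check:
  node 1: h_left=-1, h_right=-1, diff=0 [OK], height=0
  node 5: h_left=0, h_right=-1, diff=1 [OK], height=1
  node 10: h_left=-1, h_right=-1, diff=0 [OK], height=0
  node 11: h_left=0, h_right=-1, diff=1 [OK], height=1
  node 8: h_left=1, h_right=1, diff=0 [OK], height=2
  node 18: h_left=-1, h_right=-1, diff=0 [OK], height=0
  node 20: h_left=0, h_right=-1, diff=1 [OK], height=1
  node 36: h_left=-1, h_right=-1, diff=0 [OK], height=0
  node 37: h_left=0, h_right=-1, diff=1 [OK], height=1
  node 33: h_left=1, h_right=1, diff=0 [OK], height=2
  node 12: h_left=2, h_right=2, diff=0 [OK], height=3
All nodes satisfy the balance condition.
Result: Balanced


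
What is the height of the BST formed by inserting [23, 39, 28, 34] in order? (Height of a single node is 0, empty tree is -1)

Insertion order: [23, 39, 28, 34]
Tree (level-order array): [23, None, 39, 28, None, None, 34]
Compute height bottom-up (empty subtree = -1):
  height(34) = 1 + max(-1, -1) = 0
  height(28) = 1 + max(-1, 0) = 1
  height(39) = 1 + max(1, -1) = 2
  height(23) = 1 + max(-1, 2) = 3
Height = 3


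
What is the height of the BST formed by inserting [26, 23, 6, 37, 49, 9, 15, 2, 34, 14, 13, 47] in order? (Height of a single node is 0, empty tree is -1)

Insertion order: [26, 23, 6, 37, 49, 9, 15, 2, 34, 14, 13, 47]
Tree (level-order array): [26, 23, 37, 6, None, 34, 49, 2, 9, None, None, 47, None, None, None, None, 15, None, None, 14, None, 13]
Compute height bottom-up (empty subtree = -1):
  height(2) = 1 + max(-1, -1) = 0
  height(13) = 1 + max(-1, -1) = 0
  height(14) = 1 + max(0, -1) = 1
  height(15) = 1 + max(1, -1) = 2
  height(9) = 1 + max(-1, 2) = 3
  height(6) = 1 + max(0, 3) = 4
  height(23) = 1 + max(4, -1) = 5
  height(34) = 1 + max(-1, -1) = 0
  height(47) = 1 + max(-1, -1) = 0
  height(49) = 1 + max(0, -1) = 1
  height(37) = 1 + max(0, 1) = 2
  height(26) = 1 + max(5, 2) = 6
Height = 6


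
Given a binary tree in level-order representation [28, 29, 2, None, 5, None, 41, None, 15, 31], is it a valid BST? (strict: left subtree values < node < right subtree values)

Level-order array: [28, 29, 2, None, 5, None, 41, None, 15, 31]
Validate using subtree bounds (lo, hi): at each node, require lo < value < hi,
then recurse left with hi=value and right with lo=value.
Preorder trace (stopping at first violation):
  at node 28 with bounds (-inf, +inf): OK
  at node 29 with bounds (-inf, 28): VIOLATION
Node 29 violates its bound: not (-inf < 29 < 28).
Result: Not a valid BST


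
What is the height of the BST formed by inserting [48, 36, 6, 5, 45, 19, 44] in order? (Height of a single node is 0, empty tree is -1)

Insertion order: [48, 36, 6, 5, 45, 19, 44]
Tree (level-order array): [48, 36, None, 6, 45, 5, 19, 44]
Compute height bottom-up (empty subtree = -1):
  height(5) = 1 + max(-1, -1) = 0
  height(19) = 1 + max(-1, -1) = 0
  height(6) = 1 + max(0, 0) = 1
  height(44) = 1 + max(-1, -1) = 0
  height(45) = 1 + max(0, -1) = 1
  height(36) = 1 + max(1, 1) = 2
  height(48) = 1 + max(2, -1) = 3
Height = 3


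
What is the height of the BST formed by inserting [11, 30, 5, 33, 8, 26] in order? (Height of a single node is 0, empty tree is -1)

Insertion order: [11, 30, 5, 33, 8, 26]
Tree (level-order array): [11, 5, 30, None, 8, 26, 33]
Compute height bottom-up (empty subtree = -1):
  height(8) = 1 + max(-1, -1) = 0
  height(5) = 1 + max(-1, 0) = 1
  height(26) = 1 + max(-1, -1) = 0
  height(33) = 1 + max(-1, -1) = 0
  height(30) = 1 + max(0, 0) = 1
  height(11) = 1 + max(1, 1) = 2
Height = 2


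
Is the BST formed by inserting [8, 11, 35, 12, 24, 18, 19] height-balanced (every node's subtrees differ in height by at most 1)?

Tree (level-order array): [8, None, 11, None, 35, 12, None, None, 24, 18, None, None, 19]
Definition: a tree is height-balanced if, at every node, |h(left) - h(right)| <= 1 (empty subtree has height -1).
Bottom-up per-node check:
  node 19: h_left=-1, h_right=-1, diff=0 [OK], height=0
  node 18: h_left=-1, h_right=0, diff=1 [OK], height=1
  node 24: h_left=1, h_right=-1, diff=2 [FAIL (|1--1|=2 > 1)], height=2
  node 12: h_left=-1, h_right=2, diff=3 [FAIL (|-1-2|=3 > 1)], height=3
  node 35: h_left=3, h_right=-1, diff=4 [FAIL (|3--1|=4 > 1)], height=4
  node 11: h_left=-1, h_right=4, diff=5 [FAIL (|-1-4|=5 > 1)], height=5
  node 8: h_left=-1, h_right=5, diff=6 [FAIL (|-1-5|=6 > 1)], height=6
Node 24 violates the condition: |1 - -1| = 2 > 1.
Result: Not balanced


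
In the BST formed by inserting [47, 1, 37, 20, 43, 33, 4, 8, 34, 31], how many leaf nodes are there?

Tree built from: [47, 1, 37, 20, 43, 33, 4, 8, 34, 31]
Tree (level-order array): [47, 1, None, None, 37, 20, 43, 4, 33, None, None, None, 8, 31, 34]
Rule: A leaf has 0 children.
Per-node child counts:
  node 47: 1 child(ren)
  node 1: 1 child(ren)
  node 37: 2 child(ren)
  node 20: 2 child(ren)
  node 4: 1 child(ren)
  node 8: 0 child(ren)
  node 33: 2 child(ren)
  node 31: 0 child(ren)
  node 34: 0 child(ren)
  node 43: 0 child(ren)
Matching nodes: [8, 31, 34, 43]
Count of leaf nodes: 4


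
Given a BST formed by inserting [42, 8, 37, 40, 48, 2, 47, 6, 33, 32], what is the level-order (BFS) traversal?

Tree insertion order: [42, 8, 37, 40, 48, 2, 47, 6, 33, 32]
Tree (level-order array): [42, 8, 48, 2, 37, 47, None, None, 6, 33, 40, None, None, None, None, 32]
BFS from the root, enqueuing left then right child of each popped node:
  queue [42] -> pop 42, enqueue [8, 48], visited so far: [42]
  queue [8, 48] -> pop 8, enqueue [2, 37], visited so far: [42, 8]
  queue [48, 2, 37] -> pop 48, enqueue [47], visited so far: [42, 8, 48]
  queue [2, 37, 47] -> pop 2, enqueue [6], visited so far: [42, 8, 48, 2]
  queue [37, 47, 6] -> pop 37, enqueue [33, 40], visited so far: [42, 8, 48, 2, 37]
  queue [47, 6, 33, 40] -> pop 47, enqueue [none], visited so far: [42, 8, 48, 2, 37, 47]
  queue [6, 33, 40] -> pop 6, enqueue [none], visited so far: [42, 8, 48, 2, 37, 47, 6]
  queue [33, 40] -> pop 33, enqueue [32], visited so far: [42, 8, 48, 2, 37, 47, 6, 33]
  queue [40, 32] -> pop 40, enqueue [none], visited so far: [42, 8, 48, 2, 37, 47, 6, 33, 40]
  queue [32] -> pop 32, enqueue [none], visited so far: [42, 8, 48, 2, 37, 47, 6, 33, 40, 32]
Result: [42, 8, 48, 2, 37, 47, 6, 33, 40, 32]


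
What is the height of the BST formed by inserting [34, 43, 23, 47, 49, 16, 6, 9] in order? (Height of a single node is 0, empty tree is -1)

Insertion order: [34, 43, 23, 47, 49, 16, 6, 9]
Tree (level-order array): [34, 23, 43, 16, None, None, 47, 6, None, None, 49, None, 9]
Compute height bottom-up (empty subtree = -1):
  height(9) = 1 + max(-1, -1) = 0
  height(6) = 1 + max(-1, 0) = 1
  height(16) = 1 + max(1, -1) = 2
  height(23) = 1 + max(2, -1) = 3
  height(49) = 1 + max(-1, -1) = 0
  height(47) = 1 + max(-1, 0) = 1
  height(43) = 1 + max(-1, 1) = 2
  height(34) = 1 + max(3, 2) = 4
Height = 4


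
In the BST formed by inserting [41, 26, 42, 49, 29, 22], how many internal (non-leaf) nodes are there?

Tree built from: [41, 26, 42, 49, 29, 22]
Tree (level-order array): [41, 26, 42, 22, 29, None, 49]
Rule: An internal node has at least one child.
Per-node child counts:
  node 41: 2 child(ren)
  node 26: 2 child(ren)
  node 22: 0 child(ren)
  node 29: 0 child(ren)
  node 42: 1 child(ren)
  node 49: 0 child(ren)
Matching nodes: [41, 26, 42]
Count of internal (non-leaf) nodes: 3


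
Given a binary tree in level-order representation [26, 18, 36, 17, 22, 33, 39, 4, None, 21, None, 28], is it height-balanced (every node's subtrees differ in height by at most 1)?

Tree (level-order array): [26, 18, 36, 17, 22, 33, 39, 4, None, 21, None, 28]
Definition: a tree is height-balanced if, at every node, |h(left) - h(right)| <= 1 (empty subtree has height -1).
Bottom-up per-node check:
  node 4: h_left=-1, h_right=-1, diff=0 [OK], height=0
  node 17: h_left=0, h_right=-1, diff=1 [OK], height=1
  node 21: h_left=-1, h_right=-1, diff=0 [OK], height=0
  node 22: h_left=0, h_right=-1, diff=1 [OK], height=1
  node 18: h_left=1, h_right=1, diff=0 [OK], height=2
  node 28: h_left=-1, h_right=-1, diff=0 [OK], height=0
  node 33: h_left=0, h_right=-1, diff=1 [OK], height=1
  node 39: h_left=-1, h_right=-1, diff=0 [OK], height=0
  node 36: h_left=1, h_right=0, diff=1 [OK], height=2
  node 26: h_left=2, h_right=2, diff=0 [OK], height=3
All nodes satisfy the balance condition.
Result: Balanced


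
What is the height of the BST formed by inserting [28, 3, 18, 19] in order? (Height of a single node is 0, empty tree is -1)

Insertion order: [28, 3, 18, 19]
Tree (level-order array): [28, 3, None, None, 18, None, 19]
Compute height bottom-up (empty subtree = -1):
  height(19) = 1 + max(-1, -1) = 0
  height(18) = 1 + max(-1, 0) = 1
  height(3) = 1 + max(-1, 1) = 2
  height(28) = 1 + max(2, -1) = 3
Height = 3


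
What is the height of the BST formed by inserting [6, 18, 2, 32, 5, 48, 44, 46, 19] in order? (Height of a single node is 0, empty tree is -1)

Insertion order: [6, 18, 2, 32, 5, 48, 44, 46, 19]
Tree (level-order array): [6, 2, 18, None, 5, None, 32, None, None, 19, 48, None, None, 44, None, None, 46]
Compute height bottom-up (empty subtree = -1):
  height(5) = 1 + max(-1, -1) = 0
  height(2) = 1 + max(-1, 0) = 1
  height(19) = 1 + max(-1, -1) = 0
  height(46) = 1 + max(-1, -1) = 0
  height(44) = 1 + max(-1, 0) = 1
  height(48) = 1 + max(1, -1) = 2
  height(32) = 1 + max(0, 2) = 3
  height(18) = 1 + max(-1, 3) = 4
  height(6) = 1 + max(1, 4) = 5
Height = 5


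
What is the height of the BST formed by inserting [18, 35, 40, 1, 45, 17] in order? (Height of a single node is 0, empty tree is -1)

Insertion order: [18, 35, 40, 1, 45, 17]
Tree (level-order array): [18, 1, 35, None, 17, None, 40, None, None, None, 45]
Compute height bottom-up (empty subtree = -1):
  height(17) = 1 + max(-1, -1) = 0
  height(1) = 1 + max(-1, 0) = 1
  height(45) = 1 + max(-1, -1) = 0
  height(40) = 1 + max(-1, 0) = 1
  height(35) = 1 + max(-1, 1) = 2
  height(18) = 1 + max(1, 2) = 3
Height = 3


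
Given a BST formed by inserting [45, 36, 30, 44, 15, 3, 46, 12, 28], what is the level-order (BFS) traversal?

Tree insertion order: [45, 36, 30, 44, 15, 3, 46, 12, 28]
Tree (level-order array): [45, 36, 46, 30, 44, None, None, 15, None, None, None, 3, 28, None, 12]
BFS from the root, enqueuing left then right child of each popped node:
  queue [45] -> pop 45, enqueue [36, 46], visited so far: [45]
  queue [36, 46] -> pop 36, enqueue [30, 44], visited so far: [45, 36]
  queue [46, 30, 44] -> pop 46, enqueue [none], visited so far: [45, 36, 46]
  queue [30, 44] -> pop 30, enqueue [15], visited so far: [45, 36, 46, 30]
  queue [44, 15] -> pop 44, enqueue [none], visited so far: [45, 36, 46, 30, 44]
  queue [15] -> pop 15, enqueue [3, 28], visited so far: [45, 36, 46, 30, 44, 15]
  queue [3, 28] -> pop 3, enqueue [12], visited so far: [45, 36, 46, 30, 44, 15, 3]
  queue [28, 12] -> pop 28, enqueue [none], visited so far: [45, 36, 46, 30, 44, 15, 3, 28]
  queue [12] -> pop 12, enqueue [none], visited so far: [45, 36, 46, 30, 44, 15, 3, 28, 12]
Result: [45, 36, 46, 30, 44, 15, 3, 28, 12]


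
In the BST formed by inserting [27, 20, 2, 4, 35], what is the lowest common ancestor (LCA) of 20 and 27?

Tree insertion order: [27, 20, 2, 4, 35]
Tree (level-order array): [27, 20, 35, 2, None, None, None, None, 4]
In a BST, the LCA of p=20, q=27 is the first node v on the
root-to-leaf path with p <= v <= q (go left if both < v, right if both > v).
Walk from root:
  at 27: 20 <= 27 <= 27, this is the LCA
LCA = 27


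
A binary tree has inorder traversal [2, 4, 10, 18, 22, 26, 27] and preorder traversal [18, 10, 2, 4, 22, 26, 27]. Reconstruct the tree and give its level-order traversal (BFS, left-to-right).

Inorder:  [2, 4, 10, 18, 22, 26, 27]
Preorder: [18, 10, 2, 4, 22, 26, 27]
Algorithm: preorder visits root first, so consume preorder in order;
for each root, split the current inorder slice at that value into
left-subtree inorder and right-subtree inorder, then recurse.
Recursive splits:
  root=18; inorder splits into left=[2, 4, 10], right=[22, 26, 27]
  root=10; inorder splits into left=[2, 4], right=[]
  root=2; inorder splits into left=[], right=[4]
  root=4; inorder splits into left=[], right=[]
  root=22; inorder splits into left=[], right=[26, 27]
  root=26; inorder splits into left=[], right=[27]
  root=27; inorder splits into left=[], right=[]
Reconstructed level-order: [18, 10, 22, 2, 26, 4, 27]


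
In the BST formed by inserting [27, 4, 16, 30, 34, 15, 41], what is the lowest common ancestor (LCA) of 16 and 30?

Tree insertion order: [27, 4, 16, 30, 34, 15, 41]
Tree (level-order array): [27, 4, 30, None, 16, None, 34, 15, None, None, 41]
In a BST, the LCA of p=16, q=30 is the first node v on the
root-to-leaf path with p <= v <= q (go left if both < v, right if both > v).
Walk from root:
  at 27: 16 <= 27 <= 30, this is the LCA
LCA = 27


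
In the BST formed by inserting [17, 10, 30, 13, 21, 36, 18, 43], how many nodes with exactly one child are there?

Tree built from: [17, 10, 30, 13, 21, 36, 18, 43]
Tree (level-order array): [17, 10, 30, None, 13, 21, 36, None, None, 18, None, None, 43]
Rule: These are nodes with exactly 1 non-null child.
Per-node child counts:
  node 17: 2 child(ren)
  node 10: 1 child(ren)
  node 13: 0 child(ren)
  node 30: 2 child(ren)
  node 21: 1 child(ren)
  node 18: 0 child(ren)
  node 36: 1 child(ren)
  node 43: 0 child(ren)
Matching nodes: [10, 21, 36]
Count of nodes with exactly one child: 3


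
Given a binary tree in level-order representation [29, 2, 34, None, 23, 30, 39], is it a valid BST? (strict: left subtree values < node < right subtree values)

Level-order array: [29, 2, 34, None, 23, 30, 39]
Validate using subtree bounds (lo, hi): at each node, require lo < value < hi,
then recurse left with hi=value and right with lo=value.
Preorder trace (stopping at first violation):
  at node 29 with bounds (-inf, +inf): OK
  at node 2 with bounds (-inf, 29): OK
  at node 23 with bounds (2, 29): OK
  at node 34 with bounds (29, +inf): OK
  at node 30 with bounds (29, 34): OK
  at node 39 with bounds (34, +inf): OK
No violation found at any node.
Result: Valid BST


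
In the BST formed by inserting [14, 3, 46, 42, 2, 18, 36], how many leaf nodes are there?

Tree built from: [14, 3, 46, 42, 2, 18, 36]
Tree (level-order array): [14, 3, 46, 2, None, 42, None, None, None, 18, None, None, 36]
Rule: A leaf has 0 children.
Per-node child counts:
  node 14: 2 child(ren)
  node 3: 1 child(ren)
  node 2: 0 child(ren)
  node 46: 1 child(ren)
  node 42: 1 child(ren)
  node 18: 1 child(ren)
  node 36: 0 child(ren)
Matching nodes: [2, 36]
Count of leaf nodes: 2
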